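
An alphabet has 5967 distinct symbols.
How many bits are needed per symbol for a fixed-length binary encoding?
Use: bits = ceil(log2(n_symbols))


log2(5967) = 12.5428
Bracket: 2^12 = 4096 < 5967 <= 2^13 = 8192
So ceil(log2(5967)) = 13

bits = ceil(log2(5967)) = ceil(12.5428) = 13 bits


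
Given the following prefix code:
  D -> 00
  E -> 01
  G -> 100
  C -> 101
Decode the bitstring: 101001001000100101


Decoding step by step:
Bits 101 -> C
Bits 00 -> D
Bits 100 -> G
Bits 100 -> G
Bits 01 -> E
Bits 00 -> D
Bits 101 -> C


Decoded message: CDGGEDC


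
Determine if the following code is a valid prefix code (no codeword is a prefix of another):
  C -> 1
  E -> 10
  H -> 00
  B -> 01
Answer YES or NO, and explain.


Checking each pair (does one codeword prefix another?):
  C='1' vs E='10': prefix -- VIOLATION

NO -- this is NOT a valid prefix code. C (1) is a prefix of E (10).


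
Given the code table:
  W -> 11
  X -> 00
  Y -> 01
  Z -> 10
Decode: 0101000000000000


Decoding:
01 -> Y
01 -> Y
00 -> X
00 -> X
00 -> X
00 -> X
00 -> X
00 -> X


Result: YYXXXXXX


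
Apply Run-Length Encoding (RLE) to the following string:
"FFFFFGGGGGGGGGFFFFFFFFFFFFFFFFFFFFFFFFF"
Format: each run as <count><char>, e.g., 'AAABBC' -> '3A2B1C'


Scanning runs left to right:
  i=0: run of 'F' x 5 -> '5F'
  i=5: run of 'G' x 9 -> '9G'
  i=14: run of 'F' x 25 -> '25F'

RLE = 5F9G25F


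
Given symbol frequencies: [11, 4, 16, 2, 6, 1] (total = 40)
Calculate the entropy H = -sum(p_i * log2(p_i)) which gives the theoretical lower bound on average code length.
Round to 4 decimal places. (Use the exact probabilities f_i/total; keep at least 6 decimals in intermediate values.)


Per-symbol terms -p_i * log2(p_i) with p_i = f_i/40:
  p = 11/40 = 0.275000: log2(p) = -1.862496, -p*log2(p) = 0.512187
  p = 4/40 = 0.100000: log2(p) = -3.321928, -p*log2(p) = 0.332193
  p = 16/40 = 0.400000: log2(p) = -1.321928, -p*log2(p) = 0.528771
  p = 2/40 = 0.050000: log2(p) = -4.321928, -p*log2(p) = 0.216096
  p = 6/40 = 0.150000: log2(p) = -2.736966, -p*log2(p) = 0.410545
  p = 1/40 = 0.025000: log2(p) = -5.321928, -p*log2(p) = 0.133048
H = 0.512187 + 0.332193 + 0.528771 + 0.216096 + 0.410545 + 0.133048 = 2.132840

H = 2.1328 bits/symbol


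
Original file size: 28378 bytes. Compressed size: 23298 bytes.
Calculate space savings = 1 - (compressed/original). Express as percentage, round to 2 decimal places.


ratio = compressed/original = 23298/28378 = 0.820988
savings = 1 - ratio = 1 - 0.820988 = 0.179012
as a percentage: 0.179012 * 100 = 17.9%

Space savings = 1 - 23298/28378 = 17.9%


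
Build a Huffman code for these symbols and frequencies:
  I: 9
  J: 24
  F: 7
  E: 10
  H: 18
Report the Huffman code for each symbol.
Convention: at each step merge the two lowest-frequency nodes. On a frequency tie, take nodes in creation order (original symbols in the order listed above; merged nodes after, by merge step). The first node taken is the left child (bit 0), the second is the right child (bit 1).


Huffman tree construction:
Step 1: Merge F(7) + I(9) = 16
Step 2: Merge E(10) + (F+I)(16) = 26
Step 3: Merge H(18) + J(24) = 42
Step 4: Merge (E+(F+I))(26) + (H+J)(42) = 68
Read each symbol's code off the tree from the root (left child = 0, right child = 1).

Codes:
  I: 011 (length 3)
  J: 11 (length 2)
  F: 010 (length 3)
  E: 00 (length 2)
  H: 10 (length 2)
Average code length: 152/68 = 2.2353 bits/symbol


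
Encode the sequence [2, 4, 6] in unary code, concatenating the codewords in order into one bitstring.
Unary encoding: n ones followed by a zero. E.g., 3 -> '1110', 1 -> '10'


Encode each number as n ones followed by a terminating 0:
  2 -> 110 (3 bits)
  4 -> 11110 (5 bits)
  6 -> 1111110 (7 bits)
Total length = 3 + 5 + 7 = 15 bits.

Unary([2, 4, 6]) = 110111101111110 (15 bits)


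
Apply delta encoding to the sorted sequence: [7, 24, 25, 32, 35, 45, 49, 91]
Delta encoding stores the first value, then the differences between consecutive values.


First value: 7
Deltas:
  24 - 7 = 17
  25 - 24 = 1
  32 - 25 = 7
  35 - 32 = 3
  45 - 35 = 10
  49 - 45 = 4
  91 - 49 = 42


Delta encoded: [7, 17, 1, 7, 3, 10, 4, 42]


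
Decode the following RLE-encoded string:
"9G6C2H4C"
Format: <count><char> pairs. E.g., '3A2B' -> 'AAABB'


Expanding each <count><char> pair:
  9G -> 'GGGGGGGGG'
  6C -> 'CCCCCC'
  2H -> 'HH'
  4C -> 'CCCC'

Decoded = GGGGGGGGGCCCCCCHHCCCC


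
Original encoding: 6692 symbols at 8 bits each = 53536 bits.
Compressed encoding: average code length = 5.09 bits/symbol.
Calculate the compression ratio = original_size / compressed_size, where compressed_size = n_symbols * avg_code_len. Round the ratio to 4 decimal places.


original_size = n_symbols * orig_bits = 6692 * 8 = 53536 bits
compressed_size = n_symbols * avg_code_len = 6692 * 5.09 = 34062.28 bits
ratio = original_size / compressed_size = 53536 / 34062.28 = 1.5717

Compression ratio = 1.5717


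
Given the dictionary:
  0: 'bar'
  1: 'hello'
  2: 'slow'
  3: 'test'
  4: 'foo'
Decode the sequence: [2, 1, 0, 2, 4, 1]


Look up each index in the dictionary:
  2 -> 'slow'
  1 -> 'hello'
  0 -> 'bar'
  2 -> 'slow'
  4 -> 'foo'
  1 -> 'hello'

Decoded: "slow hello bar slow foo hello"


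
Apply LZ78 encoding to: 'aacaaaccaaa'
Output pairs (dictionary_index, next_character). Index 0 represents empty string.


LZ78 encoding steps:
Dictionary: {0: ''}
Step 1: w='' (idx 0), next='a' -> output (0, 'a'), add 'a' as idx 1
Step 2: w='a' (idx 1), next='c' -> output (1, 'c'), add 'ac' as idx 2
Step 3: w='a' (idx 1), next='a' -> output (1, 'a'), add 'aa' as idx 3
Step 4: w='ac' (idx 2), next='c' -> output (2, 'c'), add 'acc' as idx 4
Step 5: w='aa' (idx 3), next='a' -> output (3, 'a'), add 'aaa' as idx 5


Encoded: [(0, 'a'), (1, 'c'), (1, 'a'), (2, 'c'), (3, 'a')]


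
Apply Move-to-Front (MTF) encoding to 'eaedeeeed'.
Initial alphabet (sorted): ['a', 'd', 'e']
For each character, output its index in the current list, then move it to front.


MTF encoding:
'e': index 2 in ['a', 'd', 'e'] -> ['e', 'a', 'd']
'a': index 1 in ['e', 'a', 'd'] -> ['a', 'e', 'd']
'e': index 1 in ['a', 'e', 'd'] -> ['e', 'a', 'd']
'd': index 2 in ['e', 'a', 'd'] -> ['d', 'e', 'a']
'e': index 1 in ['d', 'e', 'a'] -> ['e', 'd', 'a']
'e': index 0 in ['e', 'd', 'a'] -> ['e', 'd', 'a']
'e': index 0 in ['e', 'd', 'a'] -> ['e', 'd', 'a']
'e': index 0 in ['e', 'd', 'a'] -> ['e', 'd', 'a']
'd': index 1 in ['e', 'd', 'a'] -> ['d', 'e', 'a']


Output: [2, 1, 1, 2, 1, 0, 0, 0, 1]


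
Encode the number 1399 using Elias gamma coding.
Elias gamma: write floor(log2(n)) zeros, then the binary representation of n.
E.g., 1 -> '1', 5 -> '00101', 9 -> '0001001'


num_bits = floor(log2(1399)) + 1 = 11
leading_zeros = num_bits - 1 = 10
binary(1399) = 10101110111

Elias gamma(1399) = '0000000000' + '10101110111' = 000000000010101110111 (21 bits)


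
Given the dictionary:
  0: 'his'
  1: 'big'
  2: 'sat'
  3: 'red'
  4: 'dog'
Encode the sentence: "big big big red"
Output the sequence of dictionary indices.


Look up each word in the dictionary:
  'big' -> 1
  'big' -> 1
  'big' -> 1
  'red' -> 3

Encoded: [1, 1, 1, 3]


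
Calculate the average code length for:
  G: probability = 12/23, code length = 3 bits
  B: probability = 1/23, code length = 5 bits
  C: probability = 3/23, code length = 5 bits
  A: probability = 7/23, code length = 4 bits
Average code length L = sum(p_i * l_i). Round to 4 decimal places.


Weighted contributions p_i * l_i:
  G: (12/23) * 3 = 36/23
  B: (1/23) * 5 = 5/23
  C: (3/23) * 5 = 15/23
  A: (7/23) * 4 = 28/23
Sum = (36 + 5 + 15 + 28)/23 = 84/23

L = 84/23 = 3.6522 bits/symbol


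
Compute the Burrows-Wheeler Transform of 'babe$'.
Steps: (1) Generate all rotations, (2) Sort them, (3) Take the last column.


Rotations (sorted):
  0: $babe -> last char: e
  1: abe$b -> last char: b
  2: babe$ -> last char: $
  3: be$ba -> last char: a
  4: e$bab -> last char: b


BWT = eb$ab


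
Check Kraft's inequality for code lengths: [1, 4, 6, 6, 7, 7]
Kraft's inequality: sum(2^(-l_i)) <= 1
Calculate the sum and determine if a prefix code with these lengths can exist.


Sum = 2^(-1) + 2^(-4) + 2^(-6) + 2^(-6) + 2^(-7) + 2^(-7)
    = 0.5 + 0.0625 + 0.015625 + 0.015625 + 0.0078125 + 0.0078125
    = 78/128 = 0.609375
Since 0.609375 <= 1, Kraft's inequality IS satisfied.
A prefix code with these lengths CAN exist.

Kraft sum = 0.609375. Satisfied.


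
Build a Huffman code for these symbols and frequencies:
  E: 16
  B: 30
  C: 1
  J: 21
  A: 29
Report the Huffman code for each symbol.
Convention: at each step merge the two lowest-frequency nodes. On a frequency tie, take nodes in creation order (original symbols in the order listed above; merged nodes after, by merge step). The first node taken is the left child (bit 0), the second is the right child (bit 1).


Huffman tree construction:
Step 1: Merge C(1) + E(16) = 17
Step 2: Merge (C+E)(17) + J(21) = 38
Step 3: Merge A(29) + B(30) = 59
Step 4: Merge ((C+E)+J)(38) + (A+B)(59) = 97
Read each symbol's code off the tree from the root (left child = 0, right child = 1).

Codes:
  E: 001 (length 3)
  B: 11 (length 2)
  C: 000 (length 3)
  J: 01 (length 2)
  A: 10 (length 2)
Average code length: 211/97 = 2.1753 bits/symbol


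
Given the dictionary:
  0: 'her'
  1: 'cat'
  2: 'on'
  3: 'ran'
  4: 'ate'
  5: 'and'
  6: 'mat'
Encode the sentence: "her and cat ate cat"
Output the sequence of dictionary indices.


Look up each word in the dictionary:
  'her' -> 0
  'and' -> 5
  'cat' -> 1
  'ate' -> 4
  'cat' -> 1

Encoded: [0, 5, 1, 4, 1]


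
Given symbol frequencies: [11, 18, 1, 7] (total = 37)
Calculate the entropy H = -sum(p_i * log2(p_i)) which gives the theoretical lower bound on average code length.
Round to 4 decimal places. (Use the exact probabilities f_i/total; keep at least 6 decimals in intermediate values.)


Per-symbol terms -p_i * log2(p_i) with p_i = f_i/37:
  p = 11/37 = 0.297297: log2(p) = -1.750022, -p*log2(p) = 0.520277
  p = 18/37 = 0.486486: log2(p) = -1.039528, -p*log2(p) = 0.505717
  p = 1/37 = 0.027027: log2(p) = -5.209453, -p*log2(p) = 0.140796
  p = 7/37 = 0.189189: log2(p) = -2.402098, -p*log2(p) = 0.454451
H = 0.520277 + 0.505717 + 0.140796 + 0.454451 = 1.621241

H = 1.6212 bits/symbol


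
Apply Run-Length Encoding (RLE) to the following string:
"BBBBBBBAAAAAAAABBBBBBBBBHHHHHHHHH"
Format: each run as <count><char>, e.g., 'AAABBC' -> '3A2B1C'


Scanning runs left to right:
  i=0: run of 'B' x 7 -> '7B'
  i=7: run of 'A' x 8 -> '8A'
  i=15: run of 'B' x 9 -> '9B'
  i=24: run of 'H' x 9 -> '9H'

RLE = 7B8A9B9H


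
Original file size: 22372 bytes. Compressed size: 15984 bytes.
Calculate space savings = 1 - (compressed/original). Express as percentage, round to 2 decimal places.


ratio = compressed/original = 15984/22372 = 0.714465
savings = 1 - ratio = 1 - 0.714465 = 0.285535
as a percentage: 0.285535 * 100 = 28.55%

Space savings = 1 - 15984/22372 = 28.55%


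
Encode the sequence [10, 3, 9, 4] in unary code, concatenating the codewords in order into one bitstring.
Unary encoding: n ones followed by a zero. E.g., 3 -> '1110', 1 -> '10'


Encode each number as n ones followed by a terminating 0:
  10 -> 11111111110 (11 bits)
  3 -> 1110 (4 bits)
  9 -> 1111111110 (10 bits)
  4 -> 11110 (5 bits)
Total length = 11 + 4 + 10 + 5 = 30 bits.

Unary([10, 3, 9, 4]) = 111111111101110111111111011110 (30 bits)


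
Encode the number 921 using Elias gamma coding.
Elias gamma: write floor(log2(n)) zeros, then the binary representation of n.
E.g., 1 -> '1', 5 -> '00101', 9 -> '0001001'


num_bits = floor(log2(921)) + 1 = 10
leading_zeros = num_bits - 1 = 9
binary(921) = 1110011001

Elias gamma(921) = '000000000' + '1110011001' = 0000000001110011001 (19 bits)


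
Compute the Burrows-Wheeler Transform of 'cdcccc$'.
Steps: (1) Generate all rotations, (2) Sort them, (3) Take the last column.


Rotations (sorted):
  0: $cdcccc -> last char: c
  1: c$cdccc -> last char: c
  2: cc$cdcc -> last char: c
  3: ccc$cdc -> last char: c
  4: cccc$cd -> last char: d
  5: cdcccc$ -> last char: $
  6: dcccc$c -> last char: c


BWT = ccccd$c


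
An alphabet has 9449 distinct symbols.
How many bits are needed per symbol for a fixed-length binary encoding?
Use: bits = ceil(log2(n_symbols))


log2(9449) = 13.2059
Bracket: 2^13 = 8192 < 9449 <= 2^14 = 16384
So ceil(log2(9449)) = 14

bits = ceil(log2(9449)) = ceil(13.2059) = 14 bits


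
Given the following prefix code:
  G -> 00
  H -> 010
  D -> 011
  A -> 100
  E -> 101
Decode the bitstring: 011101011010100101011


Decoding step by step:
Bits 011 -> D
Bits 101 -> E
Bits 011 -> D
Bits 010 -> H
Bits 100 -> A
Bits 101 -> E
Bits 011 -> D


Decoded message: DEDHAED


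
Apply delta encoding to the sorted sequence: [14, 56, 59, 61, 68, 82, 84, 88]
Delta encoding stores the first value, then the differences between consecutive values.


First value: 14
Deltas:
  56 - 14 = 42
  59 - 56 = 3
  61 - 59 = 2
  68 - 61 = 7
  82 - 68 = 14
  84 - 82 = 2
  88 - 84 = 4


Delta encoded: [14, 42, 3, 2, 7, 14, 2, 4]


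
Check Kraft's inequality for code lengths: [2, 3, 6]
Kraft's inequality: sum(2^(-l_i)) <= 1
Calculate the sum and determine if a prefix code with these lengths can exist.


Sum = 2^(-2) + 2^(-3) + 2^(-6)
    = 0.25 + 0.125 + 0.015625
    = 25/64 = 0.390625
Since 0.390625 <= 1, Kraft's inequality IS satisfied.
A prefix code with these lengths CAN exist.

Kraft sum = 0.390625. Satisfied.


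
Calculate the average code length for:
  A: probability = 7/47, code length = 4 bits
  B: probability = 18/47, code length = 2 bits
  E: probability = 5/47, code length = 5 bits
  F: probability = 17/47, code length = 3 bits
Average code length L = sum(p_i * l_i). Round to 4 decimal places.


Weighted contributions p_i * l_i:
  A: (7/47) * 4 = 28/47
  B: (18/47) * 2 = 36/47
  E: (5/47) * 5 = 25/47
  F: (17/47) * 3 = 51/47
Sum = (28 + 36 + 25 + 51)/47 = 140/47

L = 140/47 = 2.9787 bits/symbol


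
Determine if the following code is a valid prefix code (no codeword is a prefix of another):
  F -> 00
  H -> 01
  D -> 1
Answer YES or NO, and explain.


Checking each pair (does one codeword prefix another?):
  F='00' vs H='01': no prefix
  F='00' vs D='1': no prefix
  H='01' vs F='00': no prefix
  H='01' vs D='1': no prefix
  D='1' vs F='00': no prefix
  D='1' vs H='01': no prefix
No violation found over all pairs.

YES -- this is a valid prefix code. No codeword is a prefix of any other codeword.


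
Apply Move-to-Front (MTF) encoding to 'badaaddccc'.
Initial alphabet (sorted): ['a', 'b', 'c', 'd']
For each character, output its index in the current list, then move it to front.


MTF encoding:
'b': index 1 in ['a', 'b', 'c', 'd'] -> ['b', 'a', 'c', 'd']
'a': index 1 in ['b', 'a', 'c', 'd'] -> ['a', 'b', 'c', 'd']
'd': index 3 in ['a', 'b', 'c', 'd'] -> ['d', 'a', 'b', 'c']
'a': index 1 in ['d', 'a', 'b', 'c'] -> ['a', 'd', 'b', 'c']
'a': index 0 in ['a', 'd', 'b', 'c'] -> ['a', 'd', 'b', 'c']
'd': index 1 in ['a', 'd', 'b', 'c'] -> ['d', 'a', 'b', 'c']
'd': index 0 in ['d', 'a', 'b', 'c'] -> ['d', 'a', 'b', 'c']
'c': index 3 in ['d', 'a', 'b', 'c'] -> ['c', 'd', 'a', 'b']
'c': index 0 in ['c', 'd', 'a', 'b'] -> ['c', 'd', 'a', 'b']
'c': index 0 in ['c', 'd', 'a', 'b'] -> ['c', 'd', 'a', 'b']


Output: [1, 1, 3, 1, 0, 1, 0, 3, 0, 0]


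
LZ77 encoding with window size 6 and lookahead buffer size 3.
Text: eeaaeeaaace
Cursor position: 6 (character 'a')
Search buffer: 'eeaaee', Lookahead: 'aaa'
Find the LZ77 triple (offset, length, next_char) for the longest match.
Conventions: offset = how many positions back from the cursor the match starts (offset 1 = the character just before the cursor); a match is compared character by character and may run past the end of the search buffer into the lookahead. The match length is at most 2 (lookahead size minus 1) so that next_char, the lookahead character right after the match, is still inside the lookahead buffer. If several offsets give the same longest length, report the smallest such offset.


Try each offset into the search buffer:
  offset=1 (pos 5, char 'e'): match length 0
  offset=2 (pos 4, char 'e'): match length 0
  offset=3 (pos 3, char 'a'): match length 1
  offset=4 (pos 2, char 'a'): match length 2
  offset=5 (pos 1, char 'e'): match length 0
  offset=6 (pos 0, char 'e'): match length 0
Longest match has length 2 at offset 4.
next_char = character at position 6 + 2 = 8 -> 'a'

Best match: offset=4, length=2 (matching 'aa' starting at position 2)
LZ77 triple: (4, 2, 'a')


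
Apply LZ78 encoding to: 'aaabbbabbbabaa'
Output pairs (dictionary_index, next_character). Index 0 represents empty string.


LZ78 encoding steps:
Dictionary: {0: ''}
Step 1: w='' (idx 0), next='a' -> output (0, 'a'), add 'a' as idx 1
Step 2: w='a' (idx 1), next='a' -> output (1, 'a'), add 'aa' as idx 2
Step 3: w='' (idx 0), next='b' -> output (0, 'b'), add 'b' as idx 3
Step 4: w='b' (idx 3), next='b' -> output (3, 'b'), add 'bb' as idx 4
Step 5: w='a' (idx 1), next='b' -> output (1, 'b'), add 'ab' as idx 5
Step 6: w='bb' (idx 4), next='a' -> output (4, 'a'), add 'bba' as idx 6
Step 7: w='b' (idx 3), next='a' -> output (3, 'a'), add 'ba' as idx 7
Step 8: w='a' (idx 1), end of input -> output (1, '')


Encoded: [(0, 'a'), (1, 'a'), (0, 'b'), (3, 'b'), (1, 'b'), (4, 'a'), (3, 'a'), (1, '')]


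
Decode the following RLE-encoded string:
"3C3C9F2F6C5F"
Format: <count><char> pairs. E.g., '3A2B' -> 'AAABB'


Expanding each <count><char> pair:
  3C -> 'CCC'
  3C -> 'CCC'
  9F -> 'FFFFFFFFF'
  2F -> 'FF'
  6C -> 'CCCCCC'
  5F -> 'FFFFF'

Decoded = CCCCCCFFFFFFFFFFFCCCCCCFFFFF


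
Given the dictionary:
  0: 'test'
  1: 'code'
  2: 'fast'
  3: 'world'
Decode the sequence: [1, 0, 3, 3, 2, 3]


Look up each index in the dictionary:
  1 -> 'code'
  0 -> 'test'
  3 -> 'world'
  3 -> 'world'
  2 -> 'fast'
  3 -> 'world'

Decoded: "code test world world fast world"


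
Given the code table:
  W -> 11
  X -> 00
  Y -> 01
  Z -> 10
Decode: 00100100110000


Decoding:
00 -> X
10 -> Z
01 -> Y
00 -> X
11 -> W
00 -> X
00 -> X


Result: XZYXWXX


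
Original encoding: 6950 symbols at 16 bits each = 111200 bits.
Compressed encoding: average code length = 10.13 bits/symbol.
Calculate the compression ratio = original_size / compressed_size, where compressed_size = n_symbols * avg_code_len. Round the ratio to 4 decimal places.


original_size = n_symbols * orig_bits = 6950 * 16 = 111200 bits
compressed_size = n_symbols * avg_code_len = 6950 * 10.13 = 70403.5 bits
ratio = original_size / compressed_size = 111200 / 70403.5 = 1.5795

Compression ratio = 1.5795


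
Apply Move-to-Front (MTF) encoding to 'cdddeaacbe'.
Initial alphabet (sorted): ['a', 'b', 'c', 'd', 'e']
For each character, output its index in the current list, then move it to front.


MTF encoding:
'c': index 2 in ['a', 'b', 'c', 'd', 'e'] -> ['c', 'a', 'b', 'd', 'e']
'd': index 3 in ['c', 'a', 'b', 'd', 'e'] -> ['d', 'c', 'a', 'b', 'e']
'd': index 0 in ['d', 'c', 'a', 'b', 'e'] -> ['d', 'c', 'a', 'b', 'e']
'd': index 0 in ['d', 'c', 'a', 'b', 'e'] -> ['d', 'c', 'a', 'b', 'e']
'e': index 4 in ['d', 'c', 'a', 'b', 'e'] -> ['e', 'd', 'c', 'a', 'b']
'a': index 3 in ['e', 'd', 'c', 'a', 'b'] -> ['a', 'e', 'd', 'c', 'b']
'a': index 0 in ['a', 'e', 'd', 'c', 'b'] -> ['a', 'e', 'd', 'c', 'b']
'c': index 3 in ['a', 'e', 'd', 'c', 'b'] -> ['c', 'a', 'e', 'd', 'b']
'b': index 4 in ['c', 'a', 'e', 'd', 'b'] -> ['b', 'c', 'a', 'e', 'd']
'e': index 3 in ['b', 'c', 'a', 'e', 'd'] -> ['e', 'b', 'c', 'a', 'd']


Output: [2, 3, 0, 0, 4, 3, 0, 3, 4, 3]


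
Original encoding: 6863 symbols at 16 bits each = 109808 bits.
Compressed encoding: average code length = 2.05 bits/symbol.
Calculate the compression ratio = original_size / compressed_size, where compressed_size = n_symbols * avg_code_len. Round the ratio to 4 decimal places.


original_size = n_symbols * orig_bits = 6863 * 16 = 109808 bits
compressed_size = n_symbols * avg_code_len = 6863 * 2.05 = 14069.15 bits
ratio = original_size / compressed_size = 109808 / 14069.15 = 7.8049

Compression ratio = 7.8049


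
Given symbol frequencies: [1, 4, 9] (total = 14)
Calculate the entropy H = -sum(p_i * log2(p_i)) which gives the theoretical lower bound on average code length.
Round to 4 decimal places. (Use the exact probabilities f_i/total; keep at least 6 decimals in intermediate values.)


Per-symbol terms -p_i * log2(p_i) with p_i = f_i/14:
  p = 1/14 = 0.071429: log2(p) = -3.807355, -p*log2(p) = 0.271954
  p = 4/14 = 0.285714: log2(p) = -1.807355, -p*log2(p) = 0.516387
  p = 9/14 = 0.642857: log2(p) = -0.637430, -p*log2(p) = 0.409776
H = 0.271954 + 0.516387 + 0.409776 = 1.198117

H = 1.1981 bits/symbol


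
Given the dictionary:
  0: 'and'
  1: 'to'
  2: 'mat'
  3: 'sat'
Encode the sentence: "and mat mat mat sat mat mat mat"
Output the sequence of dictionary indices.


Look up each word in the dictionary:
  'and' -> 0
  'mat' -> 2
  'mat' -> 2
  'mat' -> 2
  'sat' -> 3
  'mat' -> 2
  'mat' -> 2
  'mat' -> 2

Encoded: [0, 2, 2, 2, 3, 2, 2, 2]


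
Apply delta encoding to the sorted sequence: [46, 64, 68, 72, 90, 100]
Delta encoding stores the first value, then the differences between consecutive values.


First value: 46
Deltas:
  64 - 46 = 18
  68 - 64 = 4
  72 - 68 = 4
  90 - 72 = 18
  100 - 90 = 10


Delta encoded: [46, 18, 4, 4, 18, 10]


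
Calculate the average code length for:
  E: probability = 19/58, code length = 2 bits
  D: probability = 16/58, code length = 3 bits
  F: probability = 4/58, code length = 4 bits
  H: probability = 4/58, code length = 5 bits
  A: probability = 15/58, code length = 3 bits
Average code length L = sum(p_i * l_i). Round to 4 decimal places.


Weighted contributions p_i * l_i:
  E: (19/58) * 2 = 38/58
  D: (16/58) * 3 = 48/58
  F: (4/58) * 4 = 16/58
  H: (4/58) * 5 = 20/58
  A: (15/58) * 3 = 45/58
Sum = (38 + 48 + 16 + 20 + 45)/58 = 167/58

L = 167/58 = 2.8793 bits/symbol


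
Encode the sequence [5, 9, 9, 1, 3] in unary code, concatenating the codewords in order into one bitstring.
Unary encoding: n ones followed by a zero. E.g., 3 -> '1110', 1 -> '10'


Encode each number as n ones followed by a terminating 0:
  5 -> 111110 (6 bits)
  9 -> 1111111110 (10 bits)
  9 -> 1111111110 (10 bits)
  1 -> 10 (2 bits)
  3 -> 1110 (4 bits)
Total length = 6 + 10 + 10 + 2 + 4 = 32 bits.

Unary([5, 9, 9, 1, 3]) = 11111011111111101111111110101110 (32 bits)


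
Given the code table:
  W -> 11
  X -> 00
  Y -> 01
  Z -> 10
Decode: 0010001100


Decoding:
00 -> X
10 -> Z
00 -> X
11 -> W
00 -> X


Result: XZXWX


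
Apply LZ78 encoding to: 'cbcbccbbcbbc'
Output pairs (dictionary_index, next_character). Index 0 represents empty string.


LZ78 encoding steps:
Dictionary: {0: ''}
Step 1: w='' (idx 0), next='c' -> output (0, 'c'), add 'c' as idx 1
Step 2: w='' (idx 0), next='b' -> output (0, 'b'), add 'b' as idx 2
Step 3: w='c' (idx 1), next='b' -> output (1, 'b'), add 'cb' as idx 3
Step 4: w='c' (idx 1), next='c' -> output (1, 'c'), add 'cc' as idx 4
Step 5: w='b' (idx 2), next='b' -> output (2, 'b'), add 'bb' as idx 5
Step 6: w='cb' (idx 3), next='b' -> output (3, 'b'), add 'cbb' as idx 6
Step 7: w='c' (idx 1), end of input -> output (1, '')


Encoded: [(0, 'c'), (0, 'b'), (1, 'b'), (1, 'c'), (2, 'b'), (3, 'b'), (1, '')]


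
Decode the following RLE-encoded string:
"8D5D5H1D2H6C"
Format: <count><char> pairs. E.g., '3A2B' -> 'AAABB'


Expanding each <count><char> pair:
  8D -> 'DDDDDDDD'
  5D -> 'DDDDD'
  5H -> 'HHHHH'
  1D -> 'D'
  2H -> 'HH'
  6C -> 'CCCCCC'

Decoded = DDDDDDDDDDDDDHHHHHDHHCCCCCC


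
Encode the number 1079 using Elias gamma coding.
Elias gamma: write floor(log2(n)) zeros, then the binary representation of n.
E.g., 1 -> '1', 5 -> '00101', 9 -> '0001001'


num_bits = floor(log2(1079)) + 1 = 11
leading_zeros = num_bits - 1 = 10
binary(1079) = 10000110111

Elias gamma(1079) = '0000000000' + '10000110111' = 000000000010000110111 (21 bits)


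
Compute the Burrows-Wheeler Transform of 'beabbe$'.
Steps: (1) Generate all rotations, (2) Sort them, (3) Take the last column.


Rotations (sorted):
  0: $beabbe -> last char: e
  1: abbe$be -> last char: e
  2: bbe$bea -> last char: a
  3: be$beab -> last char: b
  4: beabbe$ -> last char: $
  5: e$beabb -> last char: b
  6: eabbe$b -> last char: b


BWT = eeab$bb


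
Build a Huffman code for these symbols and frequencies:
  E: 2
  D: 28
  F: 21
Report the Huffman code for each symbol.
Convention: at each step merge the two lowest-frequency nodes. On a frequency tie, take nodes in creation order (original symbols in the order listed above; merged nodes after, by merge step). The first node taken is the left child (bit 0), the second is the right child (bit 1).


Huffman tree construction:
Step 1: Merge E(2) + F(21) = 23
Step 2: Merge (E+F)(23) + D(28) = 51
Read each symbol's code off the tree from the root (left child = 0, right child = 1).

Codes:
  E: 00 (length 2)
  D: 1 (length 1)
  F: 01 (length 2)
Average code length: 74/51 = 1.4510 bits/symbol


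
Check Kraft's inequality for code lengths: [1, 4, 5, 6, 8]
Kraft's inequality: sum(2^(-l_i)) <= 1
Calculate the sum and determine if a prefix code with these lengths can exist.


Sum = 2^(-1) + 2^(-4) + 2^(-5) + 2^(-6) + 2^(-8)
    = 0.5 + 0.0625 + 0.03125 + 0.015625 + 0.00390625
    = 157/256 = 0.61328125
Since 0.61328125 <= 1, Kraft's inequality IS satisfied.
A prefix code with these lengths CAN exist.

Kraft sum = 0.61328125. Satisfied.


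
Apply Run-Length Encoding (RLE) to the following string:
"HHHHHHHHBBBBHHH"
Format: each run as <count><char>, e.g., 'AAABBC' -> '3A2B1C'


Scanning runs left to right:
  i=0: run of 'H' x 8 -> '8H'
  i=8: run of 'B' x 4 -> '4B'
  i=12: run of 'H' x 3 -> '3H'

RLE = 8H4B3H


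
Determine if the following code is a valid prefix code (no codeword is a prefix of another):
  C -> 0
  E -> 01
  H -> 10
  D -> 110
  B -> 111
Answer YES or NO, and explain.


Checking each pair (does one codeword prefix another?):
  C='0' vs E='01': prefix -- VIOLATION

NO -- this is NOT a valid prefix code. C (0) is a prefix of E (01).


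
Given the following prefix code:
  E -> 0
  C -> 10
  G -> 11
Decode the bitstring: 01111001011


Decoding step by step:
Bits 0 -> E
Bits 11 -> G
Bits 11 -> G
Bits 0 -> E
Bits 0 -> E
Bits 10 -> C
Bits 11 -> G


Decoded message: EGGEECG


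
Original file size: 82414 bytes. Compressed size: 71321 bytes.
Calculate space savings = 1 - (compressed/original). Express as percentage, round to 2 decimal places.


ratio = compressed/original = 71321/82414 = 0.865399
savings = 1 - ratio = 1 - 0.865399 = 0.134601
as a percentage: 0.134601 * 100 = 13.46%

Space savings = 1 - 71321/82414 = 13.46%


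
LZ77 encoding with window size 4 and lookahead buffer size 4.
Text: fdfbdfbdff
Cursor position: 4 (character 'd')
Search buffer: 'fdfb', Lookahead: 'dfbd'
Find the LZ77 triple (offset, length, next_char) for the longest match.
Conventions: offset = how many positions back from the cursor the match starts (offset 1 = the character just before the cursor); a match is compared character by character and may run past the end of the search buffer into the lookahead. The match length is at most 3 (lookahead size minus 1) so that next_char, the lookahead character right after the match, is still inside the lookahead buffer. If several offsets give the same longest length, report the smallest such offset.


Try each offset into the search buffer:
  offset=1 (pos 3, char 'b'): match length 0
  offset=2 (pos 2, char 'f'): match length 0
  offset=3 (pos 1, char 'd'): match length 3
  offset=4 (pos 0, char 'f'): match length 0
Longest match has length 3 at offset 3.
next_char = character at position 4 + 3 = 7 -> 'd'

Best match: offset=3, length=3 (matching 'dfb' starting at position 1)
LZ77 triple: (3, 3, 'd')


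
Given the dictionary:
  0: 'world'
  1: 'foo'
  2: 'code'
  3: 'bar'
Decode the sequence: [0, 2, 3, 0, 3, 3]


Look up each index in the dictionary:
  0 -> 'world'
  2 -> 'code'
  3 -> 'bar'
  0 -> 'world'
  3 -> 'bar'
  3 -> 'bar'

Decoded: "world code bar world bar bar"


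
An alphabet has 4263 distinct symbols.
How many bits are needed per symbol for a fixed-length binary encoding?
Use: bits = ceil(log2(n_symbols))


log2(4263) = 12.0577
Bracket: 2^12 = 4096 < 4263 <= 2^13 = 8192
So ceil(log2(4263)) = 13

bits = ceil(log2(4263)) = ceil(12.0577) = 13 bits


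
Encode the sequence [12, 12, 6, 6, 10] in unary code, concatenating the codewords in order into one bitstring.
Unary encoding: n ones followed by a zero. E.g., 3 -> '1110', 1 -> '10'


Encode each number as n ones followed by a terminating 0:
  12 -> 1111111111110 (13 bits)
  12 -> 1111111111110 (13 bits)
  6 -> 1111110 (7 bits)
  6 -> 1111110 (7 bits)
  10 -> 11111111110 (11 bits)
Total length = 13 + 13 + 7 + 7 + 11 = 51 bits.

Unary([12, 12, 6, 6, 10]) = 111111111111011111111111101111110111111011111111110 (51 bits)


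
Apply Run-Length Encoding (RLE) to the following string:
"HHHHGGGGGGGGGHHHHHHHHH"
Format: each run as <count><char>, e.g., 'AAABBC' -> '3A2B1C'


Scanning runs left to right:
  i=0: run of 'H' x 4 -> '4H'
  i=4: run of 'G' x 9 -> '9G'
  i=13: run of 'H' x 9 -> '9H'

RLE = 4H9G9H


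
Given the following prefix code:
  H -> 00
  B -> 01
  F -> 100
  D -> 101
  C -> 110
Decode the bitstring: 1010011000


Decoding step by step:
Bits 101 -> D
Bits 00 -> H
Bits 110 -> C
Bits 00 -> H


Decoded message: DHCH


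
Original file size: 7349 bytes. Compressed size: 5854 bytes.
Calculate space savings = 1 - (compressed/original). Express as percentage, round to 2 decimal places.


ratio = compressed/original = 5854/7349 = 0.796571
savings = 1 - ratio = 1 - 0.796571 = 0.203429
as a percentage: 0.203429 * 100 = 20.34%

Space savings = 1 - 5854/7349 = 20.34%


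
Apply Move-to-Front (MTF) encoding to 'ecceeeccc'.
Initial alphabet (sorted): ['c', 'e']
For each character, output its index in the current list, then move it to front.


MTF encoding:
'e': index 1 in ['c', 'e'] -> ['e', 'c']
'c': index 1 in ['e', 'c'] -> ['c', 'e']
'c': index 0 in ['c', 'e'] -> ['c', 'e']
'e': index 1 in ['c', 'e'] -> ['e', 'c']
'e': index 0 in ['e', 'c'] -> ['e', 'c']
'e': index 0 in ['e', 'c'] -> ['e', 'c']
'c': index 1 in ['e', 'c'] -> ['c', 'e']
'c': index 0 in ['c', 'e'] -> ['c', 'e']
'c': index 0 in ['c', 'e'] -> ['c', 'e']


Output: [1, 1, 0, 1, 0, 0, 1, 0, 0]


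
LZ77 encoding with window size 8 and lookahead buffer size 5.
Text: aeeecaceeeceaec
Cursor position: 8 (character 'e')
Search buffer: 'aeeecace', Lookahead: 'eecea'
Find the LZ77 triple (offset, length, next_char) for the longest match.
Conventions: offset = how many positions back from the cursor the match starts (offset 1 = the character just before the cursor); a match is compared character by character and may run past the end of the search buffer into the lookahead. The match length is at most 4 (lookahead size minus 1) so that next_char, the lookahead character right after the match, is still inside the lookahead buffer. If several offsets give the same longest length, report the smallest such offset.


Try each offset into the search buffer:
  offset=1 (pos 7, char 'e'): match length 2
  offset=2 (pos 6, char 'c'): match length 0
  offset=3 (pos 5, char 'a'): match length 0
  offset=4 (pos 4, char 'c'): match length 0
  offset=5 (pos 3, char 'e'): match length 1
  offset=6 (pos 2, char 'e'): match length 3
  offset=7 (pos 1, char 'e'): match length 2
  offset=8 (pos 0, char 'a'): match length 0
Longest match has length 3 at offset 6.
next_char = character at position 8 + 3 = 11 -> 'e'

Best match: offset=6, length=3 (matching 'eec' starting at position 2)
LZ77 triple: (6, 3, 'e')


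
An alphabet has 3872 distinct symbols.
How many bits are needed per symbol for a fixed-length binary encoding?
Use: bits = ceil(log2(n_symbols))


log2(3872) = 11.9189
Bracket: 2^11 = 2048 < 3872 <= 2^12 = 4096
So ceil(log2(3872)) = 12

bits = ceil(log2(3872)) = ceil(11.9189) = 12 bits


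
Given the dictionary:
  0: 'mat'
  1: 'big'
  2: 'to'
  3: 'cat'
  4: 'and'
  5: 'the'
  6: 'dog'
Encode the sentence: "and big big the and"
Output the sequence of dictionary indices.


Look up each word in the dictionary:
  'and' -> 4
  'big' -> 1
  'big' -> 1
  'the' -> 5
  'and' -> 4

Encoded: [4, 1, 1, 5, 4]


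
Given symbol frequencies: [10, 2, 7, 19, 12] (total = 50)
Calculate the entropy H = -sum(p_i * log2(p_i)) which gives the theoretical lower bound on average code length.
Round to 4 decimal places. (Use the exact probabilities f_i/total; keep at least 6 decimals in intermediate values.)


Per-symbol terms -p_i * log2(p_i) with p_i = f_i/50:
  p = 10/50 = 0.200000: log2(p) = -2.321928, -p*log2(p) = 0.464386
  p = 2/50 = 0.040000: log2(p) = -4.643856, -p*log2(p) = 0.185754
  p = 7/50 = 0.140000: log2(p) = -2.836501, -p*log2(p) = 0.397110
  p = 19/50 = 0.380000: log2(p) = -1.395929, -p*log2(p) = 0.530453
  p = 12/50 = 0.240000: log2(p) = -2.058894, -p*log2(p) = 0.494134
H = 0.464386 + 0.185754 + 0.397110 + 0.530453 + 0.494134 = 2.071837

H = 2.0718 bits/symbol


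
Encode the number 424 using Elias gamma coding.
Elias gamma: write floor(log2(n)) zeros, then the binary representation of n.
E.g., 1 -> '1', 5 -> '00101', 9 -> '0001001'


num_bits = floor(log2(424)) + 1 = 9
leading_zeros = num_bits - 1 = 8
binary(424) = 110101000

Elias gamma(424) = '00000000' + '110101000' = 00000000110101000 (17 bits)


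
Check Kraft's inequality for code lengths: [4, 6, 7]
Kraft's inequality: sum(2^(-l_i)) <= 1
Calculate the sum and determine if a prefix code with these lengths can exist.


Sum = 2^(-4) + 2^(-6) + 2^(-7)
    = 0.0625 + 0.015625 + 0.0078125
    = 11/128 = 0.0859375
Since 0.0859375 <= 1, Kraft's inequality IS satisfied.
A prefix code with these lengths CAN exist.

Kraft sum = 0.0859375. Satisfied.


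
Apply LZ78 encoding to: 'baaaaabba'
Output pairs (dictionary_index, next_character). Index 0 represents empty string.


LZ78 encoding steps:
Dictionary: {0: ''}
Step 1: w='' (idx 0), next='b' -> output (0, 'b'), add 'b' as idx 1
Step 2: w='' (idx 0), next='a' -> output (0, 'a'), add 'a' as idx 2
Step 3: w='a' (idx 2), next='a' -> output (2, 'a'), add 'aa' as idx 3
Step 4: w='aa' (idx 3), next='b' -> output (3, 'b'), add 'aab' as idx 4
Step 5: w='b' (idx 1), next='a' -> output (1, 'a'), add 'ba' as idx 5


Encoded: [(0, 'b'), (0, 'a'), (2, 'a'), (3, 'b'), (1, 'a')]


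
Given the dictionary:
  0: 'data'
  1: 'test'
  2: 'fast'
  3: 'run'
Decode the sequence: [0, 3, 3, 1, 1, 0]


Look up each index in the dictionary:
  0 -> 'data'
  3 -> 'run'
  3 -> 'run'
  1 -> 'test'
  1 -> 'test'
  0 -> 'data'

Decoded: "data run run test test data"


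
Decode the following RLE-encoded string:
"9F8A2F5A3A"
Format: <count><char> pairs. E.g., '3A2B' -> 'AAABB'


Expanding each <count><char> pair:
  9F -> 'FFFFFFFFF'
  8A -> 'AAAAAAAA'
  2F -> 'FF'
  5A -> 'AAAAA'
  3A -> 'AAA'

Decoded = FFFFFFFFFAAAAAAAAFFAAAAAAAA


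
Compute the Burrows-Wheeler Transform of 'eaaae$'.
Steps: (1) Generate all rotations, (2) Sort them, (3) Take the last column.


Rotations (sorted):
  0: $eaaae -> last char: e
  1: aaae$e -> last char: e
  2: aae$ea -> last char: a
  3: ae$eaa -> last char: a
  4: e$eaaa -> last char: a
  5: eaaae$ -> last char: $


BWT = eeaaa$


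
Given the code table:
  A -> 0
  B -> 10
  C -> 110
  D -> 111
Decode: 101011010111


Decoding:
10 -> B
10 -> B
110 -> C
10 -> B
111 -> D


Result: BBCBD


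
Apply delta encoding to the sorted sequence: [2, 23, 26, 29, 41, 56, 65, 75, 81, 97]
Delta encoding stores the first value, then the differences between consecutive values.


First value: 2
Deltas:
  23 - 2 = 21
  26 - 23 = 3
  29 - 26 = 3
  41 - 29 = 12
  56 - 41 = 15
  65 - 56 = 9
  75 - 65 = 10
  81 - 75 = 6
  97 - 81 = 16


Delta encoded: [2, 21, 3, 3, 12, 15, 9, 10, 6, 16]


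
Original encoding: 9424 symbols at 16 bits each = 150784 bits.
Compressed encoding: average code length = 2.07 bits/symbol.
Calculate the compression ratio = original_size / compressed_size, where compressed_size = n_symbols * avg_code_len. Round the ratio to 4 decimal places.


original_size = n_symbols * orig_bits = 9424 * 16 = 150784 bits
compressed_size = n_symbols * avg_code_len = 9424 * 2.07 = 19507.68 bits
ratio = original_size / compressed_size = 150784 / 19507.68 = 7.7295

Compression ratio = 7.7295


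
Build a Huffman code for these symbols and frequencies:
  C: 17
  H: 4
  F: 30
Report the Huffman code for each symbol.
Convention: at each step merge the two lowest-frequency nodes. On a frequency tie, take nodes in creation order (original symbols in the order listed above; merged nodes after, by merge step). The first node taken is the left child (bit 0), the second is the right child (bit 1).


Huffman tree construction:
Step 1: Merge H(4) + C(17) = 21
Step 2: Merge (H+C)(21) + F(30) = 51
Read each symbol's code off the tree from the root (left child = 0, right child = 1).

Codes:
  C: 01 (length 2)
  H: 00 (length 2)
  F: 1 (length 1)
Average code length: 72/51 = 1.4118 bits/symbol


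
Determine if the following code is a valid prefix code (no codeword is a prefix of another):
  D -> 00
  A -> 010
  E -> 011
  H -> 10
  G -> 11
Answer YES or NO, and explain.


Checking each pair (does one codeword prefix another?):
  D='00' vs A='010': no prefix
  D='00' vs E='011': no prefix
  D='00' vs H='10': no prefix
  D='00' vs G='11': no prefix
  A='010' vs D='00': no prefix
  A='010' vs E='011': no prefix
  A='010' vs H='10': no prefix
  A='010' vs G='11': no prefix
  E='011' vs D='00': no prefix
  E='011' vs A='010': no prefix
  E='011' vs H='10': no prefix
  E='011' vs G='11': no prefix
  H='10' vs D='00': no prefix
  H='10' vs A='010': no prefix
  H='10' vs E='011': no prefix
  H='10' vs G='11': no prefix
  G='11' vs D='00': no prefix
  G='11' vs A='010': no prefix
  G='11' vs E='011': no prefix
  G='11' vs H='10': no prefix
No violation found over all pairs.

YES -- this is a valid prefix code. No codeword is a prefix of any other codeword.


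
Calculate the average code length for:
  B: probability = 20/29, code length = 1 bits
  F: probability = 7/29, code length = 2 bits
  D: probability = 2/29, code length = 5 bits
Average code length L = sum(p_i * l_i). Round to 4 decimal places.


Weighted contributions p_i * l_i:
  B: (20/29) * 1 = 20/29
  F: (7/29) * 2 = 14/29
  D: (2/29) * 5 = 10/29
Sum = (20 + 14 + 10)/29 = 44/29

L = 44/29 = 1.5172 bits/symbol


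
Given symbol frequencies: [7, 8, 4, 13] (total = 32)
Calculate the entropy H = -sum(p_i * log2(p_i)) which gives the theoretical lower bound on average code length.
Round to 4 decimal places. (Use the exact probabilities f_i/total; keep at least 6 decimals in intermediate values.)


Per-symbol terms -p_i * log2(p_i) with p_i = f_i/32:
  p = 7/32 = 0.218750: log2(p) = -2.192645, -p*log2(p) = 0.479641
  p = 8/32 = 0.250000: log2(p) = -2.000000, -p*log2(p) = 0.500000
  p = 4/32 = 0.125000: log2(p) = -3.000000, -p*log2(p) = 0.375000
  p = 13/32 = 0.406250: log2(p) = -1.299560, -p*log2(p) = 0.527946
H = 0.479641 + 0.500000 + 0.375000 + 0.527946 = 1.882587

H = 1.8826 bits/symbol


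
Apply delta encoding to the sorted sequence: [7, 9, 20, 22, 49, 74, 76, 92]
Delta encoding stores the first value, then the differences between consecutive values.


First value: 7
Deltas:
  9 - 7 = 2
  20 - 9 = 11
  22 - 20 = 2
  49 - 22 = 27
  74 - 49 = 25
  76 - 74 = 2
  92 - 76 = 16


Delta encoded: [7, 2, 11, 2, 27, 25, 2, 16]


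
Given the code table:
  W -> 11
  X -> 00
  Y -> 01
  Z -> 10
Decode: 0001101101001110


Decoding:
00 -> X
01 -> Y
10 -> Z
11 -> W
01 -> Y
00 -> X
11 -> W
10 -> Z


Result: XYZWYXWZ


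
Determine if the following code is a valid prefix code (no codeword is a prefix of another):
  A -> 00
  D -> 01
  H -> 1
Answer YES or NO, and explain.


Checking each pair (does one codeword prefix another?):
  A='00' vs D='01': no prefix
  A='00' vs H='1': no prefix
  D='01' vs A='00': no prefix
  D='01' vs H='1': no prefix
  H='1' vs A='00': no prefix
  H='1' vs D='01': no prefix
No violation found over all pairs.

YES -- this is a valid prefix code. No codeword is a prefix of any other codeword.
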